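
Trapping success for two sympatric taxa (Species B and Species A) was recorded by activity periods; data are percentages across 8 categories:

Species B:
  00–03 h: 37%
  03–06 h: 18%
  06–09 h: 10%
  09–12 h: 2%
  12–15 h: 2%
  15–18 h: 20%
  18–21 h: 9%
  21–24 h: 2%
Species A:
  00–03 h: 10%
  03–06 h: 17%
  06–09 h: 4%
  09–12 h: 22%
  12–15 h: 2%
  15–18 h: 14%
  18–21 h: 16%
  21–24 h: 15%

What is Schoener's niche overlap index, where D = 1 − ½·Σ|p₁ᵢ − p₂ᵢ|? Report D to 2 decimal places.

Convert percentages to proportions (divide by 100).
Σ|p₁ᵢ − p₂ᵢ| = 0.27 + 0.01 + 0.06 + 0.20 + 0.00 + 0.06 + 0.07 + 0.13 = 0.80
D = 1 − ½ × 0.80 = 1 − 0.400 = 0.6000

0.60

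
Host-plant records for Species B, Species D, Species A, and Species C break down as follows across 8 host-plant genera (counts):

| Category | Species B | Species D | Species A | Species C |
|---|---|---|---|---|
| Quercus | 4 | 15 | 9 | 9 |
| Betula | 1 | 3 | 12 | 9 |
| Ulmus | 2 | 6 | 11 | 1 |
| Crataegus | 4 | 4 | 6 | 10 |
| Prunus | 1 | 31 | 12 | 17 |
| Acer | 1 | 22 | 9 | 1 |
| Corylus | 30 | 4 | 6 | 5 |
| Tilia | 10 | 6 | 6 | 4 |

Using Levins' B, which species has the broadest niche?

Proportions for Species B (n=53): 4/53=0.0755, 1/53=0.0189, 2/53=0.0377, 4/53=0.0755, 1/53=0.0189, 1/53=0.0189, 30/53=0.5660, 10/53=0.1887
Proportions for Species D (n=91): 15/91=0.1648, 3/91=0.0330, 6/91=0.0659, 4/91=0.0440, 31/91=0.3407, 22/91=0.2418, 4/91=0.0440, 6/91=0.0659
Proportions for Species A (n=71): 9/71=0.1268, 12/71=0.1690, 11/71=0.1549, 6/71=0.0845, 12/71=0.1690, 9/71=0.1268, 6/71=0.0845, 6/71=0.0845
Proportions for Species C (n=56): 9/56=0.1607, 9/56=0.1607, 1/56=0.0179, 10/56=0.1786, 17/56=0.3036, 1/56=0.0179, 5/56=0.0893, 4/56=0.0714
Σp_Bᵢ² = 0.0755² + 0.0189² + 0.0377² + 0.0755² + 0.0189² + 0.0189² + 0.5660² + 0.1887² = 0.005700 + 0.000357 + 0.001421 + 0.005700 + 0.000357 + 0.000357 + 0.320356 + 0.035608 = 0.369856
B_B = 1 / 0.369856 = 2.7038
Σp_Dᵢ² = 0.1648² + 0.0330² + 0.0659² + 0.0440² + 0.3407² + 0.2418² + 0.0440² + 0.0659² = 0.027159 + 0.001089 + 0.004343 + 0.001936 + 0.116076 + 0.058467 + 0.001936 + 0.004343 = 0.215349
B_D = 1 / 0.215349 = 4.6436
Σp_Aᵢ² = 0.1268² + 0.1690² + 0.1549² + 0.0845² + 0.1690² + 0.1268² + 0.0845² + 0.0845² = 0.016078 + 0.028561 + 0.023994 + 0.007140 + 0.028561 + 0.016078 + 0.007140 + 0.007140 = 0.134692
B_A = 1 / 0.134692 = 7.4243
Σp_Cᵢ² = 0.1607² + 0.1607² + 0.0179² + 0.1786² + 0.3036² + 0.0179² + 0.0893² + 0.0714² = 0.025824 + 0.025824 + 0.000320 + 0.031898 + 0.092173 + 0.000320 + 0.007974 + 0.005098 = 0.189431
B_C = 1 / 0.189431 = 5.2790
Highest B → broadest niche (most generalist): Species A (B = 7.42).

Species A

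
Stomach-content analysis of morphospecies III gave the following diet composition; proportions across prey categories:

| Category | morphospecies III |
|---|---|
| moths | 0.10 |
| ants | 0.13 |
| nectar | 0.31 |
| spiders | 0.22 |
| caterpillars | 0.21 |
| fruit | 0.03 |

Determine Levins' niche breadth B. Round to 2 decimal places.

4.62

Σpᵢ² = 0.10² + 0.13² + 0.31² + 0.22² + 0.21² + 0.03² = 0.0100 + 0.0169 + 0.0961 + 0.0484 + 0.0441 + 0.0009 = 0.2164
B = 1 / 0.2164 = 4.6211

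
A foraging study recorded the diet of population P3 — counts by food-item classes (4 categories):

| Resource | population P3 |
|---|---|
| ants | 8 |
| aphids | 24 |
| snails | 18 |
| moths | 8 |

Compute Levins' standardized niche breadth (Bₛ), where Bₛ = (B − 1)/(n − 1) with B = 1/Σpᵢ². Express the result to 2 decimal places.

Proportions for population P3 (n=58): 8/58=0.1379, 24/58=0.4138, 18/58=0.3103, 8/58=0.1379
Σpᵢ² = 0.1379² + 0.4138² + 0.3103² + 0.1379² = 0.019016 + 0.171230 + 0.096286 + 0.019016 = 0.305548
B = 1 / 0.305548 = 3.2728
Bₛ = (B − 1)/(n − 1) = (3.2728 − 1)/(4 − 1) = 2.2728/3 = 0.7576

0.76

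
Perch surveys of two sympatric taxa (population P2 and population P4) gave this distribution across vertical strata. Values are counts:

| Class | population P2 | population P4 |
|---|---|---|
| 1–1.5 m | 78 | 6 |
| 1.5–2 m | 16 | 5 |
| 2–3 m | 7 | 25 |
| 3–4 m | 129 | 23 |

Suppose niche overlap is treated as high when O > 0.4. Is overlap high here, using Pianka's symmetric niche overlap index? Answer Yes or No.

Proportions for population P2 (n=230): 78/230=0.3391, 16/230=0.0696, 7/230=0.0304, 129/230=0.5609
Proportions for population P4 (n=59): 6/59=0.1017, 5/59=0.0847, 25/59=0.4237, 23/59=0.3898
Σ p₁ᵢp₂ᵢ = 0.034486 + 0.005895 + 0.012880 + 0.218639 = 0.271900
Σp_1ᵢ² = 0.3391² + 0.0696² + 0.0304² + 0.5609² = 0.114989 + 0.004844 + 0.000924 + 0.314609 = 0.435366
Σp_2ᵢ² = 0.1017² + 0.0847² + 0.4237² + 0.3898² = 0.010343 + 0.007174 + 0.179522 + 0.151944 = 0.348983
O = 0.271900 / √(0.435366 × 0.348983) = 0.271900 / 0.3897888 = 0.6976
O = 0.6976 > 0.4 → Yes.

Yes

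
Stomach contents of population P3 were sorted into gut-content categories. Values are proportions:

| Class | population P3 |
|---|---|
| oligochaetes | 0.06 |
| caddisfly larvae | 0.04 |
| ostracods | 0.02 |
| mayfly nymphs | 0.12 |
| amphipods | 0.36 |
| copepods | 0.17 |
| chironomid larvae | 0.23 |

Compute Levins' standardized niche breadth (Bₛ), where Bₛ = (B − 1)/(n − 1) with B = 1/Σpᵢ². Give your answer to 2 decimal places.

Σpᵢ² = 0.06² + 0.04² + 0.02² + 0.12² + 0.36² + 0.17² + 0.23² = 0.0036 + 0.0016 + 0.0004 + 0.0144 + 0.1296 + 0.0289 + 0.0529 = 0.2314
B = 1 / 0.2314 = 4.3215
Bₛ = (B − 1)/(n − 1) = (4.3215 − 1)/(7 − 1) = 3.3215/6 = 0.5536

0.55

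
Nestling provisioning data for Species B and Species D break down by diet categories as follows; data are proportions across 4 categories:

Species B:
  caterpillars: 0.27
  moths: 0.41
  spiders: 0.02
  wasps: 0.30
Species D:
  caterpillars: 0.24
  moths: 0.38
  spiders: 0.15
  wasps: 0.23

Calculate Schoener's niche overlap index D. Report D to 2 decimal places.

0.87

Σ|p₁ᵢ − p₂ᵢ| = 0.03 + 0.03 + 0.13 + 0.07 = 0.26
D = 1 − ½ × 0.26 = 1 − 0.130 = 0.8700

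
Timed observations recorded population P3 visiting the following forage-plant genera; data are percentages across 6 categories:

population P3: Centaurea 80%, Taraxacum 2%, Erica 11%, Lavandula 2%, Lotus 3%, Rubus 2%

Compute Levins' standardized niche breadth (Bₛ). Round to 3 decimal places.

0.106

Convert percentages to proportions (divide by 100).
Σpᵢ² = 0.80² + 0.02² + 0.11² + 0.02² + 0.03² + 0.02² = 0.6400 + 0.0004 + 0.0121 + 0.0004 + 0.0009 + 0.0004 = 0.6542
B = 1 / 0.6542 = 1.52858
Bₛ = (B − 1)/(n − 1) = (1.52858 − 1)/(6 − 1) = 0.52858/5 = 0.10572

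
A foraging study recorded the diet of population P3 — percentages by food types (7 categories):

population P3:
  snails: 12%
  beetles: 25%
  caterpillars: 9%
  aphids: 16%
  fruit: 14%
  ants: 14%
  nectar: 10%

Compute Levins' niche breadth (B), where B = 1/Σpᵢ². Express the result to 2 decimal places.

Convert percentages to proportions (divide by 100).
Σpᵢ² = 0.12² + 0.25² + 0.09² + 0.16² + 0.14² + 0.14² + 0.10² = 0.0144 + 0.0625 + 0.0081 + 0.0256 + 0.0196 + 0.0196 + 0.0100 = 0.1598
B = 1 / 0.1598 = 6.2578

6.26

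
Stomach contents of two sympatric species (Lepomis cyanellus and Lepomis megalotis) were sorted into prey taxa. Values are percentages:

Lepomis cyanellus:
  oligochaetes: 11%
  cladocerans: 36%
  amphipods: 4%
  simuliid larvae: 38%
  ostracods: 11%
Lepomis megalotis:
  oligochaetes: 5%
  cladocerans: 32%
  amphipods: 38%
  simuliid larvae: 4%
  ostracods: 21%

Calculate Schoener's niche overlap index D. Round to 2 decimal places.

0.56

Convert percentages to proportions (divide by 100).
Σ|p₁ᵢ − p₂ᵢ| = 0.06 + 0.04 + 0.34 + 0.34 + 0.10 = 0.88
D = 1 − ½ × 0.88 = 1 − 0.440 = 0.5600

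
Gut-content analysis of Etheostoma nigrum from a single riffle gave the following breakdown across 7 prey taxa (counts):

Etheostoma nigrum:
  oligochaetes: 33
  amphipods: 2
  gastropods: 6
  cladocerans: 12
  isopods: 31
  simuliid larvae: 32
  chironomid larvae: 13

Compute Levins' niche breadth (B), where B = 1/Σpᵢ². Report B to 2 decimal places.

Proportions for Etheostoma nigrum (n=129): 33/129=0.2558, 2/129=0.0155, 6/129=0.0465, 12/129=0.0930, 31/129=0.2403, 32/129=0.2481, 13/129=0.1008
Σpᵢ² = 0.2558² + 0.0155² + 0.0465² + 0.0930² + 0.2403² + 0.2481² + 0.1008² = 0.065434 + 0.000240 + 0.002162 + 0.008649 + 0.057744 + 0.061554 + 0.010161 = 0.205944
B = 1 / 0.205944 = 4.8557

4.86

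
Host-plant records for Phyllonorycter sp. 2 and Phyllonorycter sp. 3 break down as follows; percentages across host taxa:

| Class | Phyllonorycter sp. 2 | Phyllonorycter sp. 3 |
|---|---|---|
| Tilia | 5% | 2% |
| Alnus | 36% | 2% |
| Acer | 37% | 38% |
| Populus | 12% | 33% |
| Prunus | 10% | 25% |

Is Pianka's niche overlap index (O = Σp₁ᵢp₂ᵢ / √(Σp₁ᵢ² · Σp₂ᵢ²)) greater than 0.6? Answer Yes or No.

Yes

Convert percentages to proportions (divide by 100).
Σ p₁ᵢp₂ᵢ = 0.0010 + 0.0072 + 0.1406 + 0.0396 + 0.0250 = 0.2134
Σp_1ᵢ² = 0.05² + 0.36² + 0.37² + 0.12² + 0.10² = 0.0025 + 0.1296 + 0.1369 + 0.0144 + 0.0100 = 0.2934
Σp_2ᵢ² = 0.02² + 0.02² + 0.38² + 0.33² + 0.25² = 0.0004 + 0.0004 + 0.1444 + 0.1089 + 0.0625 = 0.3166
O = 0.2134 / √(0.2934 × 0.3166) = 0.2134 / 0.30478 = 0.7002
O = 0.7002 > 0.6 → Yes.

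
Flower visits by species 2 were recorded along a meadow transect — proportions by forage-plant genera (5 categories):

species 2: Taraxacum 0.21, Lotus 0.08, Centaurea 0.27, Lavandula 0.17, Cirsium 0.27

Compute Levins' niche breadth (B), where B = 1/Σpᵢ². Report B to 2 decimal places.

Σpᵢ² = 0.21² + 0.08² + 0.27² + 0.17² + 0.27² = 0.0441 + 0.0064 + 0.0729 + 0.0289 + 0.0729 = 0.2252
B = 1 / 0.2252 = 4.4405

4.44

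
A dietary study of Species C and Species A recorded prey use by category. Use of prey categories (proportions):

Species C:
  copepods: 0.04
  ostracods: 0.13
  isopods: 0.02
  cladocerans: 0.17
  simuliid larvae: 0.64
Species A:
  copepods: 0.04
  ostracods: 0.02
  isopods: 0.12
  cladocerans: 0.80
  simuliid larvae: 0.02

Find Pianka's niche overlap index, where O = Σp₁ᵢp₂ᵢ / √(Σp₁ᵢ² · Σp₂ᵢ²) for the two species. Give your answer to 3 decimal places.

Σ p₁ᵢp₂ᵢ = 0.0016 + 0.0026 + 0.0024 + 0.1360 + 0.0128 = 0.1554
Σp_1ᵢ² = 0.04² + 0.13² + 0.02² + 0.17² + 0.64² = 0.0016 + 0.0169 + 0.0004 + 0.0289 + 0.4096 = 0.4574
Σp_2ᵢ² = 0.04² + 0.02² + 0.12² + 0.80² + 0.02² = 0.0016 + 0.0004 + 0.0144 + 0.6400 + 0.0004 = 0.6568
O = 0.1554 / √(0.4574 × 0.6568) = 0.1554 / 0.548106 = 0.28352

0.284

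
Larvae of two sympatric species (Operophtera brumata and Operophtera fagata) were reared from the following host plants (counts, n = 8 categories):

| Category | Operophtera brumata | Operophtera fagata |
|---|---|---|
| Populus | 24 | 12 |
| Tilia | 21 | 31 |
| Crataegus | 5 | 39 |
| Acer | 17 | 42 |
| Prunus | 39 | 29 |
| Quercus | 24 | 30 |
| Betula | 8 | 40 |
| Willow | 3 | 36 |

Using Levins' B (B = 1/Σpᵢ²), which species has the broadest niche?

Proportions for Operophtera brumata (n=141): 24/141=0.1702, 21/141=0.1489, 5/141=0.0355, 17/141=0.1206, 39/141=0.2766, 24/141=0.1702, 8/141=0.0567, 3/141=0.0213
Proportions for Operophtera fagata (n=259): 12/259=0.0463, 31/259=0.1197, 39/259=0.1506, 42/259=0.1622, 29/259=0.1120, 30/259=0.1158, 40/259=0.1544, 36/259=0.1390
Σp_brumᵢ² = 0.1702² + 0.1489² + 0.0355² + 0.1206² + 0.2766² + 0.1702² + 0.0567² + 0.0213² = 0.028968 + 0.022171 + 0.001260 + 0.014544 + 0.076508 + 0.028968 + 0.003215 + 0.000454 = 0.176088
B_brum = 1 / 0.176088 = 5.6790
Σp_fagaᵢ² = 0.0463² + 0.1197² + 0.1506² + 0.1622² + 0.1120² + 0.1158² + 0.1544² + 0.1390² = 0.002144 + 0.014328 + 0.022680 + 0.026309 + 0.012544 + 0.013410 + 0.023839 + 0.019321 = 0.134575
B_faga = 1 / 0.134575 = 7.4308
Highest B → broadest niche (most generalist): Operophtera fagata (B = 7.43).

Operophtera fagata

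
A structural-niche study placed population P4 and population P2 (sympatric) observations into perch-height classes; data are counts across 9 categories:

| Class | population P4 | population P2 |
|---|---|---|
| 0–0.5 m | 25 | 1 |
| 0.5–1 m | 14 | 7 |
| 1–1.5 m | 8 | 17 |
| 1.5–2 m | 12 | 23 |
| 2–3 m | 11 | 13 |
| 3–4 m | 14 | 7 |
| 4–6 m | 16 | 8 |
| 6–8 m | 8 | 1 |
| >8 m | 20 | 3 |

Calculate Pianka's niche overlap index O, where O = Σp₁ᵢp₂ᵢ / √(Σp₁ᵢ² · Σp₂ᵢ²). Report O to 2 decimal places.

Proportions for population P4 (n=128): 25/128=0.1953, 14/128=0.1094, 8/128=0.0625, 12/128=0.0938, 11/128=0.0859, 14/128=0.1094, 16/128=0.1250, 8/128=0.0625, 20/128=0.1563
Proportions for population P2 (n=80): 1/80=0.0125, 7/80=0.0875, 17/80=0.2125, 23/80=0.2875, 13/80=0.1625, 7/80=0.0875, 8/80=0.1000, 1/80=0.0125, 3/80=0.0375
Σ p₁ᵢp₂ᵢ = 0.002441 + 0.009573 + 0.013281 + 0.026968 + 0.013959 + 0.009573 + 0.012500 + 0.000781 + 0.005861 = 0.094937
Σp_1ᵢ² = 0.1953² + 0.1094² + 0.0625² + 0.0938² + 0.0859² + 0.1094² + 0.1250² + 0.0625² + 0.1563² = 0.038142 + 0.011968 + 0.003906 + 0.008798 + 0.007379 + 0.011968 + 0.015625 + 0.003906 + 0.024430 = 0.126122
Σp_2ᵢ² = 0.0125² + 0.0875² + 0.2125² + 0.2875² + 0.1625² + 0.0875² + 0.1000² + 0.0125² + 0.0375² = 0.000156 + 0.007656 + 0.045156 + 0.082656 + 0.026406 + 0.007656 + 0.010000 + 0.000156 + 0.001406 = 0.181248
O = 0.094937 / √(0.126122 × 0.181248) = 0.094937 / 0.1511931 = 0.6279

0.63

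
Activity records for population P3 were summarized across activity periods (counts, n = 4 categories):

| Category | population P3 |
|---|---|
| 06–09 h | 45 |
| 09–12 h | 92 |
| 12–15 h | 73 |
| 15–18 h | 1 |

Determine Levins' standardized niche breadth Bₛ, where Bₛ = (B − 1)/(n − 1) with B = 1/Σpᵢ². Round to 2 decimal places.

0.60

Proportions for population P3 (n=211): 45/211=0.2133, 92/211=0.4360, 73/211=0.3460, 1/211=0.0047
Σpᵢ² = 0.2133² + 0.4360² + 0.3460² + 0.0047² = 0.045497 + 0.190096 + 0.119716 + 0.000022 = 0.355331
B = 1 / 0.355331 = 2.8143
Bₛ = (B − 1)/(n − 1) = (2.8143 − 1)/(4 − 1) = 1.8143/3 = 0.6048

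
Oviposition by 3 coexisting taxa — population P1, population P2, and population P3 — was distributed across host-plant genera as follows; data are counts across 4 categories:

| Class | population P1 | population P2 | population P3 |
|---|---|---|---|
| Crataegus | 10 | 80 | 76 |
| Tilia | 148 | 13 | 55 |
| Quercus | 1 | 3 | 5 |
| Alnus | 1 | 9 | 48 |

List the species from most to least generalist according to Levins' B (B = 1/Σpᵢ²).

Proportions for population P1 (n=160): 10/160=0.0625, 148/160=0.9250, 1/160=0.0063, 1/160=0.0063
Proportions for population P2 (n=105): 80/105=0.7619, 13/105=0.1238, 3/105=0.0286, 9/105=0.0857
Proportions for population P3 (n=184): 76/184=0.4130, 55/184=0.2989, 5/184=0.0272, 48/184=0.2609
Σp_P1ᵢ² = 0.0625² + 0.9250² + 0.0063² + 0.0063² = 0.003906 + 0.855625 + 0.000040 + 0.000040 = 0.859611
B_P1 = 1 / 0.859611 = 1.1633
Σp_P2ᵢ² = 0.7619² + 0.1238² + 0.0286² + 0.0857² = 0.580492 + 0.015326 + 0.000818 + 0.007344 = 0.603980
B_P2 = 1 / 0.603980 = 1.6557
Σp_P3ᵢ² = 0.4130² + 0.2989² + 0.0272² + 0.2609² = 0.170569 + 0.089341 + 0.000740 + 0.068069 = 0.328719
B_P3 = 1 / 0.328719 = 3.0421
Ranking by B (broadest → narrowest): population P3 (3.04) > population P2 (1.66) > population P1 (1.16)

population P3 > population P2 > population P1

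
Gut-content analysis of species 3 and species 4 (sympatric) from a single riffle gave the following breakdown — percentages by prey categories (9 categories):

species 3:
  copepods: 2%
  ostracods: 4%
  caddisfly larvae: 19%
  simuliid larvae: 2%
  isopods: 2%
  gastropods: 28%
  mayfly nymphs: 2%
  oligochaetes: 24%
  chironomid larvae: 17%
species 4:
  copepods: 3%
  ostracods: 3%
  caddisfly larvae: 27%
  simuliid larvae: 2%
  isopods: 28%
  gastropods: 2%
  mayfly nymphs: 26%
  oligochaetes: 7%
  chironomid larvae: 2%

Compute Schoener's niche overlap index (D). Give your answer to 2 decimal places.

0.41

Convert percentages to proportions (divide by 100).
Σ|p₁ᵢ − p₂ᵢ| = 0.01 + 0.01 + 0.08 + 0.00 + 0.26 + 0.26 + 0.24 + 0.17 + 0.15 = 1.18
D = 1 − ½ × 1.18 = 1 − 0.590 = 0.4100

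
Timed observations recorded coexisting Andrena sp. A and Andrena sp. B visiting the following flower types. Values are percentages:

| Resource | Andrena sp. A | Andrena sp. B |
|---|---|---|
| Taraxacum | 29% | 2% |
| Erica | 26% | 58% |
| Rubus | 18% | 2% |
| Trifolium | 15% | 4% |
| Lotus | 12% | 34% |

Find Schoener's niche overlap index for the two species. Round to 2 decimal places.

0.46

Convert percentages to proportions (divide by 100).
Σ|p₁ᵢ − p₂ᵢ| = 0.27 + 0.32 + 0.16 + 0.11 + 0.22 = 1.08
D = 1 − ½ × 1.08 = 1 − 0.540 = 0.4600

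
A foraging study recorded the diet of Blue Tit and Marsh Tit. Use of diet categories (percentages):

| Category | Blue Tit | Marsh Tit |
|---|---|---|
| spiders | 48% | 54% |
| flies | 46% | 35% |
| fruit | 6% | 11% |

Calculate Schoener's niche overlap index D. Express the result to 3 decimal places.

Convert percentages to proportions (divide by 100).
Σ|p₁ᵢ − p₂ᵢ| = 0.06 + 0.11 + 0.05 = 0.22
D = 1 − ½ × 0.22 = 1 − 0.110 = 0.89000

0.890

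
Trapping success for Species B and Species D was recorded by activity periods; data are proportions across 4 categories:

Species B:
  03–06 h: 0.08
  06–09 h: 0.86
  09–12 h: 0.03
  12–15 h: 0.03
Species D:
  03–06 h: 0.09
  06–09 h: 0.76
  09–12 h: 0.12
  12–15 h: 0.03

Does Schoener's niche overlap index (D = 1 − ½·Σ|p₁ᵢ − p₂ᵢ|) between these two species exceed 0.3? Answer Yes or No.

Σ|p₁ᵢ − p₂ᵢ| = 0.01 + 0.10 + 0.09 + 0.00 = 0.20
D = 1 − ½ × 0.20 = 1 − 0.100 = 0.9000
D = 0.9000 > 0.3 → Yes.

Yes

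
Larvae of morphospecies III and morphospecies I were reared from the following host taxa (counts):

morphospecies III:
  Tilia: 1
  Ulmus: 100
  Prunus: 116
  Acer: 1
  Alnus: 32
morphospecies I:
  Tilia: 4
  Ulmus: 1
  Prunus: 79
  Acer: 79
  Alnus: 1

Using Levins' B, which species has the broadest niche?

Proportions for morphospecies III (n=250): 1/250=0.0040, 100/250=0.4000, 116/250=0.4640, 1/250=0.0040, 32/250=0.1280
Proportions for morphospecies I (n=164): 4/164=0.0244, 1/164=0.0061, 79/164=0.4817, 79/164=0.4817, 1/164=0.0061
Σp_IIIᵢ² = 0.0040² + 0.4000² + 0.4640² + 0.0040² + 0.1280² = 0.000016 + 0.160000 + 0.215296 + 0.000016 + 0.016384 = 0.391712
B_III = 1 / 0.391712 = 2.5529
Σp_Iᵢ² = 0.0244² + 0.0061² + 0.4817² + 0.4817² + 0.0061² = 0.000595 + 0.000037 + 0.232035 + 0.232035 + 0.000037 = 0.464739
B_I = 1 / 0.464739 = 2.1517
Highest B → broadest niche (most generalist): morphospecies III (B = 2.55).

morphospecies III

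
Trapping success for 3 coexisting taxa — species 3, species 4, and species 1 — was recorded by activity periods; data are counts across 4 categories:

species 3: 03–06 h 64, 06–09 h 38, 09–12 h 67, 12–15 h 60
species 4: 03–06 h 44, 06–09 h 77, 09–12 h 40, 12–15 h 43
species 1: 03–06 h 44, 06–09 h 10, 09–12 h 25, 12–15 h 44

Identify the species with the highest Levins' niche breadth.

Proportions for species 3 (n=229): 64/229=0.2795, 38/229=0.1659, 67/229=0.2926, 60/229=0.2620
Proportions for species 4 (n=204): 44/204=0.2157, 77/204=0.3775, 40/204=0.1961, 43/204=0.2108
Proportions for species 1 (n=123): 44/123=0.3577, 10/123=0.0813, 25/123=0.2033, 44/123=0.3577
Σp_3ᵢ² = 0.2795² + 0.1659² + 0.2926² + 0.2620² = 0.078120 + 0.027523 + 0.085615 + 0.068644 = 0.259902
B_3 = 1 / 0.259902 = 3.8476
Σp_4ᵢ² = 0.2157² + 0.3775² + 0.1961² + 0.2108² = 0.046526 + 0.142506 + 0.038455 + 0.044437 = 0.271924
B_4 = 1 / 0.271924 = 3.6775
Σp_1ᵢ² = 0.3577² + 0.0813² + 0.2033² + 0.3577² = 0.127949 + 0.006610 + 0.041331 + 0.127949 = 0.303839
B_1 = 1 / 0.303839 = 3.2912
Highest B → broadest niche (most generalist): species 3 (B = 3.85).

species 3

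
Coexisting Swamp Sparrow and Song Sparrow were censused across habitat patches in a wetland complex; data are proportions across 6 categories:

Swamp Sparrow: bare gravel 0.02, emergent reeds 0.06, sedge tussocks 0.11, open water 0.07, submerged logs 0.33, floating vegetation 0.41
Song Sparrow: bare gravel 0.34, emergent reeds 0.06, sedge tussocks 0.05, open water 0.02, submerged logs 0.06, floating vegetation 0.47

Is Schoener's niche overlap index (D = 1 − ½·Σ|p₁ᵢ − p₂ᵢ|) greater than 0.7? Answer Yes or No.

Σ|p₁ᵢ − p₂ᵢ| = 0.32 + 0.00 + 0.06 + 0.05 + 0.27 + 0.06 = 0.76
D = 1 − ½ × 0.76 = 1 − 0.380 = 0.6200
D = 0.6200 < 0.7 → No.

No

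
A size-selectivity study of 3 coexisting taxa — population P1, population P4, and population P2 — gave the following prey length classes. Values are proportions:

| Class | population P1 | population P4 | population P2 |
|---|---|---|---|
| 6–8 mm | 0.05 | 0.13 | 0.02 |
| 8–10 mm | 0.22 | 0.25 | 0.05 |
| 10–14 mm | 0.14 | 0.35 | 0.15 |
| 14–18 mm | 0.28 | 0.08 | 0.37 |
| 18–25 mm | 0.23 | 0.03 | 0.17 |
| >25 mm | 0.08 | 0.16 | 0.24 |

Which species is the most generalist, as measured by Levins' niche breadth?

Σp_P1ᵢ² = 0.05² + 0.22² + 0.14² + 0.28² + 0.23² + 0.08² = 0.0025 + 0.0484 + 0.0196 + 0.0784 + 0.0529 + 0.0064 = 0.2082
B_P1 = 1 / 0.2082 = 4.8031
Σp_P4ᵢ² = 0.13² + 0.25² + 0.35² + 0.08² + 0.03² + 0.16² = 0.0169 + 0.0625 + 0.1225 + 0.0064 + 0.0009 + 0.0256 = 0.2348
B_P4 = 1 / 0.2348 = 4.2589
Σp_P2ᵢ² = 0.02² + 0.05² + 0.15² + 0.37² + 0.17² + 0.24² = 0.0004 + 0.0025 + 0.0225 + 0.1369 + 0.0289 + 0.0576 = 0.2488
B_P2 = 1 / 0.2488 = 4.0193
Highest B → broadest niche (most generalist): population P1 (B = 4.80).

population P1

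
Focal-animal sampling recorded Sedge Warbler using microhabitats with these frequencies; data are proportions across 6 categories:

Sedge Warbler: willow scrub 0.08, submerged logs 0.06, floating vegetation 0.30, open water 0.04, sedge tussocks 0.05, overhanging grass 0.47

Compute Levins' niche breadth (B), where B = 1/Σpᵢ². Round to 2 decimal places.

3.08

Σpᵢ² = 0.08² + 0.06² + 0.30² + 0.04² + 0.05² + 0.47² = 0.0064 + 0.0036 + 0.0900 + 0.0016 + 0.0025 + 0.2209 = 0.3250
B = 1 / 0.3250 = 3.0769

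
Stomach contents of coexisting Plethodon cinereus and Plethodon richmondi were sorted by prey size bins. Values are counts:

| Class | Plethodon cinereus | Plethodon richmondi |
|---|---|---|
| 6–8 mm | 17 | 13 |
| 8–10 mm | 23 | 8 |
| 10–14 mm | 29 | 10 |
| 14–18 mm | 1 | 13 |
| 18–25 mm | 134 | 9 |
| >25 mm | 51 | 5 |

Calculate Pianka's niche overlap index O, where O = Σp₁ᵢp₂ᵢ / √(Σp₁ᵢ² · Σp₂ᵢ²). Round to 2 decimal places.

Proportions for Plethodon cinereus (n=255): 17/255=0.0667, 23/255=0.0902, 29/255=0.1137, 1/255=0.0039, 134/255=0.5255, 51/255=0.2000
Proportions for Plethodon richmondi (n=58): 13/58=0.2241, 8/58=0.1379, 10/58=0.1724, 13/58=0.2241, 9/58=0.1552, 5/58=0.0862
Σ p₁ᵢp₂ᵢ = 0.014947 + 0.012439 + 0.019602 + 0.000874 + 0.081558 + 0.017240 = 0.146660
Σp_1ᵢ² = 0.0667² + 0.0902² + 0.1137² + 0.0039² + 0.5255² + 0.2000² = 0.004449 + 0.008136 + 0.012928 + 0.000015 + 0.276150 + 0.040000 = 0.341678
Σp_2ᵢ² = 0.2241² + 0.1379² + 0.1724² + 0.2241² + 0.1552² + 0.0862² = 0.050221 + 0.019016 + 0.029722 + 0.050221 + 0.024087 + 0.007430 = 0.180697
O = 0.146660 / √(0.341678 × 0.180697) = 0.146660 / 0.2484757 = 0.5902

0.59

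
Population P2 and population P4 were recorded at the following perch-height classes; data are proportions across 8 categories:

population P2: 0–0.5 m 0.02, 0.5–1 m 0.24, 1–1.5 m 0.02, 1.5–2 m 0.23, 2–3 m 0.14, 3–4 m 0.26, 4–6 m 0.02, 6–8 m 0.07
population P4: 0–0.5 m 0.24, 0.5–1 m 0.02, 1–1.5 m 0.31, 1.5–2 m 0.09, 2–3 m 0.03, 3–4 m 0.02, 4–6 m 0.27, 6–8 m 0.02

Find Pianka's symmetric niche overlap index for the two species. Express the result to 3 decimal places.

0.240

Σ p₁ᵢp₂ᵢ = 0.0048 + 0.0048 + 0.0062 + 0.0207 + 0.0042 + 0.0052 + 0.0054 + 0.0014 = 0.0527
Σp_1ᵢ² = 0.02² + 0.24² + 0.02² + 0.23² + 0.14² + 0.26² + 0.02² + 0.07² = 0.0004 + 0.0576 + 0.0004 + 0.0529 + 0.0196 + 0.0676 + 0.0004 + 0.0049 = 0.2038
Σp_2ᵢ² = 0.24² + 0.02² + 0.31² + 0.09² + 0.03² + 0.02² + 0.27² + 0.02² = 0.0576 + 0.0004 + 0.0961 + 0.0081 + 0.0009 + 0.0004 + 0.0729 + 0.0004 = 0.2368
O = 0.0527 / √(0.2038 × 0.2368) = 0.0527 / 0.219681 = 0.23989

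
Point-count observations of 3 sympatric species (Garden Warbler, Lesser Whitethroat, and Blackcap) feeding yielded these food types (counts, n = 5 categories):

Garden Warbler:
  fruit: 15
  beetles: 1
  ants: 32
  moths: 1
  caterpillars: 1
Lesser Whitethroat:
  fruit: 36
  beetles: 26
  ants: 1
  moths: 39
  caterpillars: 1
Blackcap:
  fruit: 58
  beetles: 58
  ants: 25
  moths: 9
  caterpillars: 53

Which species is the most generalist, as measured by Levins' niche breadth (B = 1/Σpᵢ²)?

Blackcap

Proportions for Garden Warbler (n=50): 15/50=0.3000, 1/50=0.0200, 32/50=0.6400, 1/50=0.0200, 1/50=0.0200
Proportions for Lesser Whitethroat (n=103): 36/103=0.3495, 26/103=0.2524, 1/103=0.0097, 39/103=0.3786, 1/103=0.0097
Proportions for Blackcap (n=203): 58/203=0.2857, 58/203=0.2857, 25/203=0.1232, 9/203=0.0443, 53/203=0.2611
Σp_Warbᵢ² = 0.3000² + 0.0200² + 0.6400² + 0.0200² + 0.0200² = 0.090000 + 0.000400 + 0.409600 + 0.000400 + 0.000400 = 0.500800
B_Warb = 1 / 0.500800 = 1.9968
Σp_Whitᵢ² = 0.3495² + 0.2524² + 0.0097² + 0.3786² + 0.0097² = 0.122150 + 0.063706 + 0.000094 + 0.143338 + 0.000094 = 0.329382
B_Whit = 1 / 0.329382 = 3.0360
Σp_Blacᵢ² = 0.2857² + 0.2857² + 0.1232² + 0.0443² + 0.2611² = 0.081624 + 0.081624 + 0.015178 + 0.001962 + 0.068173 = 0.248561
B_Blac = 1 / 0.248561 = 4.0232
Highest B → broadest niche (most generalist): Blackcap (B = 4.02).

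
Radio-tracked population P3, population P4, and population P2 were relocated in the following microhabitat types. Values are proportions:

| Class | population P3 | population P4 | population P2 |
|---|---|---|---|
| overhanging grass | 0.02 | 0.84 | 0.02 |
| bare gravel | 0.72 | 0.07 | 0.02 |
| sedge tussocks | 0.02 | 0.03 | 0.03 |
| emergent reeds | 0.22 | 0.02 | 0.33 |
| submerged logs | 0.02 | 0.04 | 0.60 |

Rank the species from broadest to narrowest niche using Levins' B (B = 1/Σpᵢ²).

population P2 > population P3 > population P4

Σp_P3ᵢ² = 0.02² + 0.72² + 0.02² + 0.22² + 0.02² = 0.0004 + 0.5184 + 0.0004 + 0.0484 + 0.0004 = 0.5680
B_P3 = 1 / 0.5680 = 1.7606
Σp_P4ᵢ² = 0.84² + 0.07² + 0.03² + 0.02² + 0.04² = 0.7056 + 0.0049 + 0.0009 + 0.0004 + 0.0016 = 0.7134
B_P4 = 1 / 0.7134 = 1.4017
Σp_P2ᵢ² = 0.02² + 0.02² + 0.03² + 0.33² + 0.60² = 0.0004 + 0.0004 + 0.0009 + 0.1089 + 0.3600 = 0.4706
B_P2 = 1 / 0.4706 = 2.1249
Ranking by B (broadest → narrowest): population P2 (2.12) > population P3 (1.76) > population P4 (1.40)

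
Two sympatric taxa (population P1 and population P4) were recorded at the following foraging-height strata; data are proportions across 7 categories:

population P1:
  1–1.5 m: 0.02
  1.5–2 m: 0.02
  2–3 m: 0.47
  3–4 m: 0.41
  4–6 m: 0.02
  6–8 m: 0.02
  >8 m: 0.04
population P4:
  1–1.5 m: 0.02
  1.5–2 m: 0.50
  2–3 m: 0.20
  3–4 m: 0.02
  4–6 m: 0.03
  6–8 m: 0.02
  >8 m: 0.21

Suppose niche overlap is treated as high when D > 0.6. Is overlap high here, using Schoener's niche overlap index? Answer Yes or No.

No

Σ|p₁ᵢ − p₂ᵢ| = 0.00 + 0.48 + 0.27 + 0.39 + 0.01 + 0.00 + 0.17 = 1.32
D = 1 − ½ × 1.32 = 1 − 0.660 = 0.3400
D = 0.3400 < 0.6 → No.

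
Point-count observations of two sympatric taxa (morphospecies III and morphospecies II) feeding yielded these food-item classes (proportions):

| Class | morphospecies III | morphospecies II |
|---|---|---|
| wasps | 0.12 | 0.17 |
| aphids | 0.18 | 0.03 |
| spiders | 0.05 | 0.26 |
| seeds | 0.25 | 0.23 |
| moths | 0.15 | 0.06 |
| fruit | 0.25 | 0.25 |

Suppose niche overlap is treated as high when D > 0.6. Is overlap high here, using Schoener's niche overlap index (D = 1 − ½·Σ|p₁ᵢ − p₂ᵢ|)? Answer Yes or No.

Yes

Σ|p₁ᵢ − p₂ᵢ| = 0.05 + 0.15 + 0.21 + 0.02 + 0.09 + 0.00 = 0.52
D = 1 − ½ × 0.52 = 1 − 0.260 = 0.7400
D = 0.7400 > 0.6 → Yes.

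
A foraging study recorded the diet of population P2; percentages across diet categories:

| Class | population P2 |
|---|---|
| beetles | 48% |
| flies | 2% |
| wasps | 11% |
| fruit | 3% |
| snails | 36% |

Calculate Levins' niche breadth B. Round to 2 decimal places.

2.68

Convert percentages to proportions (divide by 100).
Σpᵢ² = 0.48² + 0.02² + 0.11² + 0.03² + 0.36² = 0.2304 + 0.0004 + 0.0121 + 0.0009 + 0.1296 = 0.3734
B = 1 / 0.3734 = 2.6781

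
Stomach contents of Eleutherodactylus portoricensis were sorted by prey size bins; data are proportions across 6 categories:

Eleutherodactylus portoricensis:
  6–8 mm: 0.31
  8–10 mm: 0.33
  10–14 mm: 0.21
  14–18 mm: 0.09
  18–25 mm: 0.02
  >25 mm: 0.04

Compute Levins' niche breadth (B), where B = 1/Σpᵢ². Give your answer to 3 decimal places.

3.858

Σpᵢ² = 0.31² + 0.33² + 0.21² + 0.09² + 0.02² + 0.04² = 0.0961 + 0.1089 + 0.0441 + 0.0081 + 0.0004 + 0.0016 = 0.2592
B = 1 / 0.2592 = 3.85802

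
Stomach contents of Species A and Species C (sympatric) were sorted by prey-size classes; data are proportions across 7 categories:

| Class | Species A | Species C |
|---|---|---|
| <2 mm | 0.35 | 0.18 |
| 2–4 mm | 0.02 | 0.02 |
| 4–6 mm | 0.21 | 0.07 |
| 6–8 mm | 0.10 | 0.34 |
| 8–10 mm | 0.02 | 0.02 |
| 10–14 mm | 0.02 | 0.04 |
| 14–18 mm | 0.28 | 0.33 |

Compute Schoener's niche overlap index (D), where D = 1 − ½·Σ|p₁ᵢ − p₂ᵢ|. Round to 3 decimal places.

0.690

Σ|p₁ᵢ − p₂ᵢ| = 0.17 + 0.00 + 0.14 + 0.24 + 0.00 + 0.02 + 0.05 = 0.62
D = 1 − ½ × 0.62 = 1 − 0.310 = 0.69000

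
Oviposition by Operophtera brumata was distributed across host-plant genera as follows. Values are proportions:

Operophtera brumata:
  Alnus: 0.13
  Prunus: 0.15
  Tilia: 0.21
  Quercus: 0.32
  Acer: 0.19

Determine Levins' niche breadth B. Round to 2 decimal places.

Σpᵢ² = 0.13² + 0.15² + 0.21² + 0.32² + 0.19² = 0.0169 + 0.0225 + 0.0441 + 0.1024 + 0.0361 = 0.2220
B = 1 / 0.2220 = 4.5045

4.50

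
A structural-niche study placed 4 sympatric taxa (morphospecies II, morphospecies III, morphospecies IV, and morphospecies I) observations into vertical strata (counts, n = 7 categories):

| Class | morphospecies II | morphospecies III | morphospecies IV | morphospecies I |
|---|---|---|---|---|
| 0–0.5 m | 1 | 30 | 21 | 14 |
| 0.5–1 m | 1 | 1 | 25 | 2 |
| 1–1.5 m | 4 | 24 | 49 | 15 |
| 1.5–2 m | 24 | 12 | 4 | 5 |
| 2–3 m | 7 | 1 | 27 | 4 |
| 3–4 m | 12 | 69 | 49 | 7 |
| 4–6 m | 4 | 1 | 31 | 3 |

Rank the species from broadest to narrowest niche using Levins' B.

morphospecies IV > morphospecies I > morphospecies II > morphospecies III

Proportions for morphospecies II (n=53): 1/53=0.0189, 1/53=0.0189, 4/53=0.0755, 24/53=0.4528, 7/53=0.1321, 12/53=0.2264, 4/53=0.0755
Proportions for morphospecies III (n=138): 30/138=0.2174, 1/138=0.0072, 24/138=0.1739, 12/138=0.0870, 1/138=0.0072, 69/138=0.5000, 1/138=0.0072
Proportions for morphospecies IV (n=206): 21/206=0.1019, 25/206=0.1214, 49/206=0.2379, 4/206=0.0194, 27/206=0.1311, 49/206=0.2379, 31/206=0.1505
Proportions for morphospecies I (n=50): 14/50=0.2800, 2/50=0.0400, 15/50=0.3000, 5/50=0.1000, 4/50=0.0800, 7/50=0.1400, 3/50=0.0600
Σp_IIᵢ² = 0.0189² + 0.0189² + 0.0755² + 0.4528² + 0.1321² + 0.2264² + 0.0755² = 0.000357 + 0.000357 + 0.005700 + 0.205028 + 0.017450 + 0.051257 + 0.005700 = 0.285849
B_II = 1 / 0.285849 = 3.4984
Σp_IIIᵢ² = 0.2174² + 0.0072² + 0.1739² + 0.0870² + 0.0072² + 0.5000² + 0.0072² = 0.047263 + 0.000052 + 0.030241 + 0.007569 + 0.000052 + 0.250000 + 0.000052 = 0.335229
B_III = 1 / 0.335229 = 2.9830
Σp_IVᵢ² = 0.1019² + 0.1214² + 0.2379² + 0.0194² + 0.1311² + 0.2379² + 0.1505² = 0.010384 + 0.014738 + 0.056596 + 0.000376 + 0.017187 + 0.056596 + 0.022650 = 0.178527
B_IV = 1 / 0.178527 = 5.6014
Σp_Iᵢ² = 0.2800² + 0.0400² + 0.3000² + 0.1000² + 0.0800² + 0.1400² + 0.0600² = 0.078400 + 0.001600 + 0.090000 + 0.010000 + 0.006400 + 0.019600 + 0.003600 = 0.209600
B_I = 1 / 0.209600 = 4.7710
Ranking by B (broadest → narrowest): morphospecies IV (5.60) > morphospecies I (4.77) > morphospecies II (3.50) > morphospecies III (2.98)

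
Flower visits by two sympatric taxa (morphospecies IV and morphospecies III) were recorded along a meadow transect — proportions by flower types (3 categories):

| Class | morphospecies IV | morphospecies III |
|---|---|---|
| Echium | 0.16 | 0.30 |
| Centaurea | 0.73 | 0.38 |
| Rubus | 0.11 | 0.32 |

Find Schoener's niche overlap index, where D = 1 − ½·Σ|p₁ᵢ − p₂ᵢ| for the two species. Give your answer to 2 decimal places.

0.65

Σ|p₁ᵢ − p₂ᵢ| = 0.14 + 0.35 + 0.21 = 0.70
D = 1 − ½ × 0.70 = 1 − 0.350 = 0.6500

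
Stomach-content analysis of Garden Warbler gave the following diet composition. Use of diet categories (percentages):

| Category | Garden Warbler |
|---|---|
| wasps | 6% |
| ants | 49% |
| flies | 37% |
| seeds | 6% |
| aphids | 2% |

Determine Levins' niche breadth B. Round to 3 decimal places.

Convert percentages to proportions (divide by 100).
Σpᵢ² = 0.06² + 0.49² + 0.37² + 0.06² + 0.02² = 0.0036 + 0.2401 + 0.1369 + 0.0036 + 0.0004 = 0.3846
B = 1 / 0.3846 = 2.60010

2.600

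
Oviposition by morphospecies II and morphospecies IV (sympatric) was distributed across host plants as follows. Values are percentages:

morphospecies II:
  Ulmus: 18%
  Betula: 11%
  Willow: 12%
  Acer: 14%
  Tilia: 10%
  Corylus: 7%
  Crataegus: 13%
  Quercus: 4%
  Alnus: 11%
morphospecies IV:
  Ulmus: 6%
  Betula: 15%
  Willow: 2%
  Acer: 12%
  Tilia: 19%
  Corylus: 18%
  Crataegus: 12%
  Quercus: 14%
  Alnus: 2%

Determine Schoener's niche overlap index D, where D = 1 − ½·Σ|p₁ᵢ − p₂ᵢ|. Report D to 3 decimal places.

Convert percentages to proportions (divide by 100).
Σ|p₁ᵢ − p₂ᵢ| = 0.12 + 0.04 + 0.10 + 0.02 + 0.09 + 0.11 + 0.01 + 0.10 + 0.09 = 0.68
D = 1 − ½ × 0.68 = 1 − 0.340 = 0.66000

0.660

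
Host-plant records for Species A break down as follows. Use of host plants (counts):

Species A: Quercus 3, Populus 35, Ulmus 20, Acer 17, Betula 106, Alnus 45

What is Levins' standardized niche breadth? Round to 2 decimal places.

0.47

Proportions for Species A (n=226): 3/226=0.0133, 35/226=0.1549, 20/226=0.0885, 17/226=0.0752, 106/226=0.4690, 45/226=0.1991
Σpᵢ² = 0.0133² + 0.1549² + 0.0885² + 0.0752² + 0.4690² + 0.1991² = 0.000177 + 0.023994 + 0.007832 + 0.005655 + 0.219961 + 0.039641 = 0.297260
B = 1 / 0.297260 = 3.3641
Bₛ = (B − 1)/(n − 1) = (3.3641 − 1)/(6 − 1) = 2.3641/5 = 0.4728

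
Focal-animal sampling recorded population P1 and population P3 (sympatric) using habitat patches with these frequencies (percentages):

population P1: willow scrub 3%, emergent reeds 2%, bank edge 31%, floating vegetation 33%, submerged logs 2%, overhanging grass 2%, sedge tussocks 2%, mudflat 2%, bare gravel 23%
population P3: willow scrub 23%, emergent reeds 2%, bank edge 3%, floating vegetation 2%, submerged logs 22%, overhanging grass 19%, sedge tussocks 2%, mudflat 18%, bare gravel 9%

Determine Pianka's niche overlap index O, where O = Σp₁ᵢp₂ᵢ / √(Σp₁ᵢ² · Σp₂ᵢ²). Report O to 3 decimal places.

Convert percentages to proportions (divide by 100).
Σ p₁ᵢp₂ᵢ = 0.0069 + 0.0004 + 0.0093 + 0.0066 + 0.0044 + 0.0038 + 0.0004 + 0.0036 + 0.0207 = 0.0561
Σp_1ᵢ² = 0.03² + 0.02² + 0.31² + 0.33² + 0.02² + 0.02² + 0.02² + 0.02² + 0.23² = 0.0009 + 0.0004 + 0.0961 + 0.1089 + 0.0004 + 0.0004 + 0.0004 + 0.0004 + 0.0529 = 0.2608
Σp_2ᵢ² = 0.23² + 0.02² + 0.03² + 0.02² + 0.22² + 0.19² + 0.02² + 0.18² + 0.09² = 0.0529 + 0.0004 + 0.0009 + 0.0004 + 0.0484 + 0.0361 + 0.0004 + 0.0324 + 0.0081 = 0.1800
O = 0.0561 / √(0.2608 × 0.1800) = 0.0561 / 0.216666 = 0.25892

0.259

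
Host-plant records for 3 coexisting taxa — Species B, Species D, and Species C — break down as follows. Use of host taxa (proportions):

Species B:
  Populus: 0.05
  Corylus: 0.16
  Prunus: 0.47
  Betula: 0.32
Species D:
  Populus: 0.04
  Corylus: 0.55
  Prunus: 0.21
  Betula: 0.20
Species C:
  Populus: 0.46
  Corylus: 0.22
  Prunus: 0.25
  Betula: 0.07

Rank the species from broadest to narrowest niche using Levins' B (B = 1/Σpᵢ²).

Σp_Bᵢ² = 0.05² + 0.16² + 0.47² + 0.32² = 0.0025 + 0.0256 + 0.2209 + 0.1024 = 0.3514
B_B = 1 / 0.3514 = 2.8458
Σp_Dᵢ² = 0.04² + 0.55² + 0.21² + 0.20² = 0.0016 + 0.3025 + 0.0441 + 0.0400 = 0.3882
B_D = 1 / 0.3882 = 2.5760
Σp_Cᵢ² = 0.46² + 0.22² + 0.25² + 0.07² = 0.2116 + 0.0484 + 0.0625 + 0.0049 = 0.3274
B_C = 1 / 0.3274 = 3.0544
Ranking by B (broadest → narrowest): Species C (3.05) > Species B (2.85) > Species D (2.58)

Species C > Species B > Species D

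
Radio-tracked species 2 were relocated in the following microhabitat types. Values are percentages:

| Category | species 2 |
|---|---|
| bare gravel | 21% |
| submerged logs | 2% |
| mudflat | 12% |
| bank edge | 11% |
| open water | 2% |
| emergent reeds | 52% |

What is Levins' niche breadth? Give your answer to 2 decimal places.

2.93

Convert percentages to proportions (divide by 100).
Σpᵢ² = 0.21² + 0.02² + 0.12² + 0.11² + 0.02² + 0.52² = 0.0441 + 0.0004 + 0.0144 + 0.0121 + 0.0004 + 0.2704 = 0.3418
B = 1 / 0.3418 = 2.9257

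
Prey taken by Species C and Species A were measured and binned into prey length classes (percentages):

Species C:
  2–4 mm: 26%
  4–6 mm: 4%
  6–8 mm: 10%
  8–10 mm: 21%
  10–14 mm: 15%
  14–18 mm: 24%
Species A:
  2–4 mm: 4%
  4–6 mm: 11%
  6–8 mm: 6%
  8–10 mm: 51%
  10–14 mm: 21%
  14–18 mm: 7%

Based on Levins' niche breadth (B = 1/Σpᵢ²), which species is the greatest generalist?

Convert percentages to proportions (divide by 100).
Σp_Cᵢ² = 0.26² + 0.04² + 0.10² + 0.21² + 0.15² + 0.24² = 0.0676 + 0.0016 + 0.0100 + 0.0441 + 0.0225 + 0.0576 = 0.2034
B_C = 1 / 0.2034 = 4.9164
Σp_Aᵢ² = 0.04² + 0.11² + 0.06² + 0.51² + 0.21² + 0.07² = 0.0016 + 0.0121 + 0.0036 + 0.2601 + 0.0441 + 0.0049 = 0.3264
B_A = 1 / 0.3264 = 3.0637
Highest B → broadest niche (most generalist): Species C (B = 4.92).

Species C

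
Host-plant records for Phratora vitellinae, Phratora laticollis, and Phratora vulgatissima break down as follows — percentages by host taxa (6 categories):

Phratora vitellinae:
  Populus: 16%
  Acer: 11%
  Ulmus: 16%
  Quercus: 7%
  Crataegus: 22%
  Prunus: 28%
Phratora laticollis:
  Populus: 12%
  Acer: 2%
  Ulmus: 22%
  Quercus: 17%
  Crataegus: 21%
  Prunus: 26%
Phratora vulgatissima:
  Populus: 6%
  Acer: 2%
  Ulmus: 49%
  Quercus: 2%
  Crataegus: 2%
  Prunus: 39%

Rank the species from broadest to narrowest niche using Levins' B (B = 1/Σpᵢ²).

Convert percentages to proportions (divide by 100).
Σp_viteᵢ² = 0.16² + 0.11² + 0.16² + 0.07² + 0.22² + 0.28² = 0.0256 + 0.0121 + 0.0256 + 0.0049 + 0.0484 + 0.0784 = 0.1950
B_vite = 1 / 0.1950 = 5.1282
Σp_latiᵢ² = 0.12² + 0.02² + 0.22² + 0.17² + 0.21² + 0.26² = 0.0144 + 0.0004 + 0.0484 + 0.0289 + 0.0441 + 0.0676 = 0.2038
B_lati = 1 / 0.2038 = 4.9068
Σp_vulgᵢ² = 0.06² + 0.02² + 0.49² + 0.02² + 0.02² + 0.39² = 0.0036 + 0.0004 + 0.2401 + 0.0004 + 0.0004 + 0.1521 = 0.3970
B_vulg = 1 / 0.3970 = 2.5189
Ranking by B (broadest → narrowest): Phratora vitellinae (5.13) > Phratora laticollis (4.91) > Phratora vulgatissima (2.52)

Phratora vitellinae > Phratora laticollis > Phratora vulgatissima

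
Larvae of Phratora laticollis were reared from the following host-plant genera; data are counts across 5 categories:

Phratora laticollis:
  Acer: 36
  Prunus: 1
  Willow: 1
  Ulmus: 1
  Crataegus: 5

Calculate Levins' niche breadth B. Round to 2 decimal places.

Proportions for Phratora laticollis (n=44): 36/44=0.8182, 1/44=0.0227, 1/44=0.0227, 1/44=0.0227, 5/44=0.1136
Σpᵢ² = 0.8182² + 0.0227² + 0.0227² + 0.0227² + 0.1136² = 0.669451 + 0.000515 + 0.000515 + 0.000515 + 0.012905 = 0.683901
B = 1 / 0.683901 = 1.4622

1.46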